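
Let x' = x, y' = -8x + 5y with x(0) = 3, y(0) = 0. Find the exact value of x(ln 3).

A = [[1,0],[-8,5]]; eigenvalues λ = 1, 5.
Eigenvectors: (-1,-2) for λ=1, (0,1) for λ=5.
From the initial condition, c_1 = -3, c_2 = -6.
x(ln 3) = (-3)(3^1)(-1) + (-6)(3^5)(0) = 9.

9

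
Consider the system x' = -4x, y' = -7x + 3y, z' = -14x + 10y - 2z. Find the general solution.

x(t) = K_2e^(-4t), y(t) = -K_1e^(3t) + K_2e^(-4t), z(t) = -2K_1e^(3t) + 2K_2e^(-4t) + K_3e^(-2t)

Coefficient matrix A = [[-4, 0, 0], [-7, 3, 0], [-14, 10, -2]].
det(A - λI) = 0 gives eigenvalues λ = 3, -4, -2.
For λ=3: eigenvector (0,-1,-2).
For λ=-4: eigenvector (1,1,2).
For λ=-2: eigenvector (0,0,1).
General solution: K_1e^(3t)(0,-1,-2) + K_2e^(-4t)(1,1,2) + K_3e^(-2t)(0,0,1).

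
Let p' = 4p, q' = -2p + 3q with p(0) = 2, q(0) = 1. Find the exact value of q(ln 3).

A = [[4,0],[-2,3]]; eigenvalues λ = 3, 4.
Eigenvectors: (0,1) for λ=3, (-1,2) for λ=4.
From the initial condition, c_1 = 5, c_2 = -2.
q(ln 3) = (5)(3^3)(1) + (-2)(3^4)(2) = -189.

-189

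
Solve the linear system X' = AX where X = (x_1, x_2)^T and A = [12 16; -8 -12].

x_1(t) = 2c_1e^(4t) - c_2e^(-4t), x_2(t) = -c_1e^(4t) + c_2e^(-4t)

Coefficient matrix A = [[12, 16], [-8, -12]].
Characteristic polynomial det(A - λI) = λ^2 - 16 = 0.
Eigenvalues λ = 4, -4.
For λ=4: (A-λI) row 1 is [8, 16], so an eigenvector is (2, -1).
For λ=-4: (A-λI) row 1 is [16, 16], so an eigenvector is (-1, 1).
General solution: c_1e^(4t)(2,-1) + c_2e^(-4t)(-1,1).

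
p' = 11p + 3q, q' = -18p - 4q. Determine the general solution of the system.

Coefficient matrix A = [[11, 3], [-18, -4]].
Characteristic polynomial det(A - λI) = λ^2 - 7λ + 10 = 0.
Eigenvalues λ = 2, 5.
For λ=2: (A-λI) row 1 is [9, 3], so an eigenvector is (1, -3).
For λ=5: (A-λI) row 1 is [6, 3], so an eigenvector is (-1, 2).
General solution: C_1e^(2t)(1,-3) + C_2e^(5t)(-1,2).

p(t) = C_1e^(2t) - C_2e^(5t), q(t) = -3C_1e^(2t) + 2C_2e^(5t)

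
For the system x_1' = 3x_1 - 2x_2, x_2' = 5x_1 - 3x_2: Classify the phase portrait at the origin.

center

A = [[3,-2],[5,-3]]; det(A-λI) = λ^2 + 1.
λ = 0 ± i: zero real part.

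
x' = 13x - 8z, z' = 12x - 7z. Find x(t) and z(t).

x(t) = -c_1e^(5t) - 2c_2e^(t), z(t) = -c_1e^(5t) - 3c_2e^(t)

Coefficient matrix A = [[13, -8], [12, -7]].
Characteristic polynomial det(A - λI) = λ^2 - 6λ + 5 = 0.
Eigenvalues λ = 5, 1.
For λ=5: (A-λI) row 1 is [8, -8], so an eigenvector is (-1, -1).
For λ=1: (A-λI) row 1 is [12, -8], so an eigenvector is (-2, -3).
General solution: c_1e^(5t)(-1,-1) + c_2e^(t)(-2,-3).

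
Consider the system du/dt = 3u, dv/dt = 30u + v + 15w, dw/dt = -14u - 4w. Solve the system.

Coefficient matrix A = [[3, 0, 0], [30, 1, 15], [-14, 0, -4]].
det(A - λI) = 0 gives eigenvalues λ = 3, 1, -4.
For λ=3: eigenvector (1,0,-2).
For λ=1: eigenvector (0,1,0).
For λ=-4: eigenvector (0,-3,1).
General solution: C_1e^(3t)(1,0,-2) + C_2e^(t)(0,1,0) + C_3e^(-4t)(0,-3,1).

u(t) = C_1e^(3t), v(t) = C_2e^(t) - 3C_3e^(-4t), w(t) = -2C_1e^(3t) + C_3e^(-4t)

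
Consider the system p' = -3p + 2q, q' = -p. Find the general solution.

p(t) = -c_1e^(-t) - 2c_2e^(-2t), q(t) = -c_1e^(-t) - c_2e^(-2t)

Coefficient matrix A = [[-3, 2], [-1, 0]].
Characteristic polynomial det(A - λI) = λ^2 + 3λ + 2 = 0.
Eigenvalues λ = -1, -2.
For λ=-1: (A-λI) row 1 is [-2, 2], so an eigenvector is (-1, -1).
For λ=-2: (A-λI) row 1 is [-1, 2], so an eigenvector is (-2, -1).
General solution: c_1e^(-t)(-1,-1) + c_2e^(-2t)(-2,-1).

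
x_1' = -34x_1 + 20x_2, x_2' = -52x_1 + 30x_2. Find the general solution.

x_1(t) = -2c_1e^(-2t)sin(4t) - c_1e^(-2t)cos(4t) - c_2e^(-2t)sin(4t) + 2c_2e^(-2t)cos(4t), x_2(t) = -3c_1e^(-2t)sin(4t) - 2c_1e^(-2t)cos(4t) - 2c_2e^(-2t)sin(4t) + 3c_2e^(-2t)cos(4t)

Coefficient matrix A = [[-34, 20], [-52, 30]].
Characteristic polynomial det(A - λI) = λ^2 + 4λ + 20 = 0.
Eigenvalues λ = -2 ± 4i (complex conjugate pair).
For λ=-2+4i: an eigenvector is (-1,-2) - i(-2,-3) = (-1 + 2i, -2 + 3i).
A real fundamental pair from Re and Im of e^((-2+4i)t)v: X_1 = e^(-2t)(cos(4t)·(-1,-2) + sin(4t)·(-2,-3)), X_2 = e^(-2t)(sin(4t)·(-1,-2) - cos(4t)·(-2,-3)).
General solution: c_1X_1 + c_2X_2.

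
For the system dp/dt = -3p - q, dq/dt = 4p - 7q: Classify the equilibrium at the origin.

stable improper node

A = [[-3,-1],[4,-7]]; det(A-λI) = λ^2 + 10λ + 25.
repeated λ = -5 with a single eigenvector.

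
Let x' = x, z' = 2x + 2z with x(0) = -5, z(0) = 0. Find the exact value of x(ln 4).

A = [[1,0],[2,2]]; eigenvalues λ = 1, 2.
Eigenvectors: (1,-2) for λ=1, (0,-1) for λ=2.
From the initial condition, c_1 = -5, c_2 = 10.
x(ln 4) = (-5)(4^1)(1) + (10)(4^2)(0) = -20.

-20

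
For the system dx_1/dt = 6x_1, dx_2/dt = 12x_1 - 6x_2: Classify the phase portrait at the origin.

saddle

A = [[6,0],[12,-6]]; det(A-λI) = λ^2 - 36.
λ = 6, -6: opposite signs.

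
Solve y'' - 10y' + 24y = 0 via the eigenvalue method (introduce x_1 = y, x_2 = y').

Let x_1 = y, x_2 = y'. Then x_1' = x_2 and x_2' = -24x_1 + 10x_2.
A = [[0,1],[-24,10]]; det(A-λI) = λ^2 - 10λ + 24.
Eigenvalues λ = 4, 6 with eigenvectors (1,4), (1,6).

y(t) = C_1e^(4t) + C_2e^(6t)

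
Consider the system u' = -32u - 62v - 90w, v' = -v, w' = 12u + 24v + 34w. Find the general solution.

u(t) = -5C_1e^(4t) - 3C_2e^(-2t) - 2C_3e^(-t), v(t) = C_3e^(-t), w(t) = 2C_1e^(4t) + C_2e^(-2t)

Coefficient matrix A = [[-32, -62, -90], [0, -1, 0], [12, 24, 34]].
det(A - λI) = 0 gives eigenvalues λ = 4, -2, -1.
For λ=4: eigenvector (-5,0,2).
For λ=-2: eigenvector (-3,0,1).
For λ=-1: eigenvector (-2,1,0).
General solution: C_1e^(4t)(-5,0,2) + C_2e^(-2t)(-3,0,1) + C_3e^(-t)(-2,1,0).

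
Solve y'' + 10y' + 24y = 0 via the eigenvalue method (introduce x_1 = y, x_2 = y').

y(t) = C_1e^(-6t) + C_2e^(-4t)

Let x_1 = y, x_2 = y'. Then x_1' = x_2 and x_2' = -24x_1 - 10x_2.
A = [[0,1],[-24,-10]]; det(A-λI) = λ^2 + 10λ + 24.
Eigenvalues λ = -6, -4 with eigenvectors (1,-6), (1,-4).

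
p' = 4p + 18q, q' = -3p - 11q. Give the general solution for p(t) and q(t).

p(t) = 2c_1e^(-5t) - 3c_2e^(-2t), q(t) = -c_1e^(-5t) + c_2e^(-2t)

Coefficient matrix A = [[4, 18], [-3, -11]].
Characteristic polynomial det(A - λI) = λ^2 + 7λ + 10 = 0.
Eigenvalues λ = -5, -2.
For λ=-5: (A-λI) row 1 is [9, 18], so an eigenvector is (2, -1).
For λ=-2: (A-λI) row 1 is [6, 18], so an eigenvector is (-3, 1).
General solution: c_1e^(-5t)(2,-1) + c_2e^(-2t)(-3,1).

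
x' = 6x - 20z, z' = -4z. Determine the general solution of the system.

x(t) = 2C_1e^(-4t) - C_2e^(6t), z(t) = C_1e^(-4t)

Coefficient matrix A = [[6, -20], [0, -4]].
Characteristic polynomial det(A - λI) = λ^2 - 2λ - 24 = 0.
Eigenvalues λ = -4, 6.
For λ=-4: (A-λI) row 1 is [10, -20], so an eigenvector is (2, 1).
For λ=6: (A-λI) row 1 is [0, -20], so an eigenvector is (-1, 0).
General solution: C_1e^(-4t)(2,1) + C_2e^(6t)(-1,0).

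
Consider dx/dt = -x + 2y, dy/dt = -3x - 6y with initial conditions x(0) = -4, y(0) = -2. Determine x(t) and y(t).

x(t) = -16e^(-3t) + 12e^(-4t), y(t) = 16e^(-3t) - 18e^(-4t)

Coefficient matrix A = [[-1, 2], [-3, -6]].
Characteristic polynomial det(A - λI) = λ^2 + 7λ + 12 = 0.
Eigenvalues λ = -4, -3.
For λ=-4: (A-λI) row 1 is [3, 2], so an eigenvector is (2, -3).
For λ=-3: (A-λI) row 1 is [2, 2], so an eigenvector is (1, -1).
General solution: K_1e^(-4t)(2,-3) + K_2e^(-3t)(1,-1).
Applying x(0)=-4, y(0)=-2 gives K_1=6, K_2=-16.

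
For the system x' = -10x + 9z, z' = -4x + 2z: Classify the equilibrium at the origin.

A = [[-10,9],[-4,2]]; det(A-λI) = λ^2 + 8λ + 16.
repeated λ = -4 with a single eigenvector.

stable improper node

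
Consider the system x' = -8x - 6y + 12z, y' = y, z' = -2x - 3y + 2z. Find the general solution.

Coefficient matrix A = [[-8, -6, 12], [0, 1, 0], [-2, -3, 2]].
det(A - λI) = 0 gives eigenvalues λ = 1, -4, -2.
For λ=1: eigenvector (-2,1,-1).
For λ=-4: eigenvector (3,0,1).
For λ=-2: eigenvector (2,0,1).
General solution: C_1e^(t)(-2,1,-1) + C_2e^(-4t)(3,0,1) + C_3e^(-2t)(2,0,1).

x(t) = -2C_1e^(t) + 3C_2e^(-4t) + 2C_3e^(-2t), y(t) = C_1e^(t), z(t) = -C_1e^(t) + C_2e^(-4t) + C_3e^(-2t)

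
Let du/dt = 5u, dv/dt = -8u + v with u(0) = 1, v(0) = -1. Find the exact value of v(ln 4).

-2044

A = [[5,0],[-8,1]]; eigenvalues λ = 1, 5.
Eigenvectors: (0,1) for λ=1, (-1,2) for λ=5.
From the initial condition, c_1 = 1, c_2 = -1.
v(ln 4) = (1)(4^1)(1) + (-1)(4^5)(2) = -2044.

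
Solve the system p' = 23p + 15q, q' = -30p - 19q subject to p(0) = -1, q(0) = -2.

Coefficient matrix A = [[23, 15], [-30, -19]].
Characteristic polynomial det(A - λI) = λ^2 - 4λ + 13 = 0.
Eigenvalues λ = 2 ± 3i (complex conjugate pair).
For λ=2+3i: an eigenvector is (-2,3) - i(1,-1) = (-2 - i, 3 + i).
A real fundamental pair from Re and Im of e^((2+3i)t)v: X_1 = e^(2t)(cos(3t)·(-2,3) + sin(3t)·(1,-1)), X_2 = e^(2t)(sin(3t)·(-2,3) - cos(3t)·(1,-1)).
General solution: K_1X_1 + K_2X_2.
Applying p(0)=-1, q(0)=-2 gives K_1=-3, K_2=7.

p(t) = -17e^(2t)sin(3t) - e^(2t)cos(3t), q(t) = 24e^(2t)sin(3t) - 2e^(2t)cos(3t)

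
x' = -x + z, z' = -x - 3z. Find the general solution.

x(t) = -c_1e^(-2t) - c_2te^(-2t) + 2c_2e^(-2t), z(t) = c_1e^(-2t) + c_2te^(-2t) - 3c_2e^(-2t)

Coefficient matrix A = [[-1, 1], [-1, -3]].
Characteristic polynomial det(A - λI) = λ^2 + 4λ + 4 = 0.
Single eigenvalue λ = -2 with algebraic multiplicity 2.
Eigenvector v = (-1,1); generalized eigenvector w with (A-λI)w=v is (2,-3).
General solution: e^(-2t)[c_1·v + c_2·(t·v + w)].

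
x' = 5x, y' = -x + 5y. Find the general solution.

Coefficient matrix A = [[5, 0], [-1, 5]].
Characteristic polynomial det(A - λI) = λ^2 - 10λ + 25 = 0.
Single eigenvalue λ = 5 with algebraic multiplicity 2.
Eigenvector v = (0,-1); generalized eigenvector w with (A-λI)w=v is (1,0).
General solution: e^(5t)[c_1·v + c_2·(t·v + w)].

x(t) = c_2e^(5t), y(t) = -c_1e^(5t) - c_2te^(5t)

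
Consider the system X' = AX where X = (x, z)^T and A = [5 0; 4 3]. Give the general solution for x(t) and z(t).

Coefficient matrix A = [[5, 0], [4, 3]].
Characteristic polynomial det(A - λI) = λ^2 - 8λ + 15 = 0.
Eigenvalues λ = 3, 5.
For λ=3: (A-λI) row 1 is [2, 0], so an eigenvector is (0, -1).
For λ=5: (A-λI) row 2 is [4, -2], so an eigenvector is (-1, -2).
General solution: c_1e^(3t)(0,-1) + c_2e^(5t)(-1,-2).

x(t) = -c_2e^(5t), z(t) = -c_1e^(3t) - 2c_2e^(5t)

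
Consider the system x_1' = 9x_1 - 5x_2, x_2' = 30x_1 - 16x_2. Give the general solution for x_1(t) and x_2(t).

Coefficient matrix A = [[9, -5], [30, -16]].
Characteristic polynomial det(A - λI) = λ^2 + 7λ + 6 = 0.
Eigenvalues λ = -6, -1.
For λ=-6: (A-λI) row 1 is [15, -5], so an eigenvector is (-1, -3).
For λ=-1: (A-λI) row 1 is [10, -5], so an eigenvector is (-1, -2).
General solution: C_1e^(-6t)(-1,-3) + C_2e^(-t)(-1,-2).

x_1(t) = -C_1e^(-6t) - C_2e^(-t), x_2(t) = -3C_1e^(-6t) - 2C_2e^(-t)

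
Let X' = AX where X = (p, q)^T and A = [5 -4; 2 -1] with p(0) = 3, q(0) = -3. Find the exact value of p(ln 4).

A = [[5,-4],[2,-1]]; eigenvalues λ = 3, 1.
Eigenvectors: (-2,-1) for λ=3, (-1,-1) for λ=1.
From the initial condition, c_1 = -6, c_2 = 9.
p(ln 4) = (-6)(4^3)(-2) + (9)(4^1)(-1) = 732.

732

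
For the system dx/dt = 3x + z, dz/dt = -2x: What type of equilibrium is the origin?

A = [[3,1],[-2,0]]; det(A-λI) = λ^2 - 3λ + 2.
λ = 2, 1: both positive.

unstable node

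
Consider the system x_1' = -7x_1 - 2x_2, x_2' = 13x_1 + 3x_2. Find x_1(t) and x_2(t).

x_1(t) = -C_1e^(-2t)sin(t) - C_1e^(-2t)cos(t) - C_2e^(-2t)sin(t) + C_2e^(-2t)cos(t), x_2(t) = 2C_1e^(-2t)sin(t) + 3C_1e^(-2t)cos(t) + 3C_2e^(-2t)sin(t) - 2C_2e^(-2t)cos(t)

Coefficient matrix A = [[-7, -2], [13, 3]].
Characteristic polynomial det(A - λI) = λ^2 + 4λ + 5 = 0.
Eigenvalues λ = -2 ± i (complex conjugate pair).
For λ=-2+i: an eigenvector is (-1,3) - i(-1,2) = (-1 + i, 3 - 2i).
A real fundamental pair from Re and Im of e^((-2+i)t)v: X_1 = e^(-2t)(cos(t)·(-1,3) + sin(t)·(-1,2)), X_2 = e^(-2t)(sin(t)·(-1,3) - cos(t)·(-1,2)).
General solution: C_1X_1 + C_2X_2.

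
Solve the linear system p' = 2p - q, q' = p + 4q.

p(t) = -K_1e^(3t) - K_2te^(3t) - 2K_2e^(3t), q(t) = K_1e^(3t) + K_2te^(3t) + 3K_2e^(3t)

Coefficient matrix A = [[2, -1], [1, 4]].
Characteristic polynomial det(A - λI) = λ^2 - 6λ + 9 = 0.
Single eigenvalue λ = 3 with algebraic multiplicity 2.
Eigenvector v = (-1,1); generalized eigenvector w with (A-λI)w=v is (-2,3).
General solution: e^(3t)[K_1·v + K_2·(t·v + w)].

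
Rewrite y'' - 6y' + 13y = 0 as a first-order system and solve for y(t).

Let x_1 = y, x_2 = y'. Then x_1' = x_2 and x_2' = -13x_1 + 6x_2.
A = [[0,1],[-13,6]]; det(A-λI) = λ^2 - 6λ + 13.
Eigenvalues λ = 3 ± 2i.

y(t) = C_1e^(3t)cos(2t) + C_2e^(3t)sin(2t)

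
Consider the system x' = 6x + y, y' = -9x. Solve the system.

Coefficient matrix A = [[6, 1], [-9, 0]].
Characteristic polynomial det(A - λI) = λ^2 - 6λ + 9 = 0.
Single eigenvalue λ = 3 with algebraic multiplicity 2.
Eigenvector v = (1,-3); generalized eigenvector w with (A-λI)w=v is (1,-2).
General solution: e^(3t)[C_1·v + C_2·(t·v + w)].

x(t) = C_1e^(3t) + C_2te^(3t) + C_2e^(3t), y(t) = -3C_1e^(3t) - 3C_2te^(3t) - 2C_2e^(3t)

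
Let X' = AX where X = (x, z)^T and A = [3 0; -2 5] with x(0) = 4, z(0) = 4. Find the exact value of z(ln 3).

108

A = [[3,0],[-2,5]]; eigenvalues λ = 5, 3.
Eigenvectors: (0,-1) for λ=5, (1,1) for λ=3.
From the initial condition, c_1 = 0, c_2 = 4.
z(ln 3) = (0)(3^5)(-1) + (4)(3^3)(1) = 108.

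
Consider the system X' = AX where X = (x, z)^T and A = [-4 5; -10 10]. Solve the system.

Coefficient matrix A = [[-4, 5], [-10, 10]].
Characteristic polynomial det(A - λI) = λ^2 - 6λ + 10 = 0.
Eigenvalues λ = 3 ± i (complex conjugate pair).
For λ=3+i: an eigenvector is (2,3) - i(1,1) = (2 - i, 3 - i).
A real fundamental pair from Re and Im of e^((3+i)t)v: X_1 = e^(3t)(cos(t)·(2,3) + sin(t)·(1,1)), X_2 = e^(3t)(sin(t)·(2,3) - cos(t)·(1,1)).
General solution: C_1X_1 + C_2X_2.

x(t) = C_1e^(3t)sin(t) + 2C_1e^(3t)cos(t) + 2C_2e^(3t)sin(t) - C_2e^(3t)cos(t), z(t) = C_1e^(3t)sin(t) + 3C_1e^(3t)cos(t) + 3C_2e^(3t)sin(t) - C_2e^(3t)cos(t)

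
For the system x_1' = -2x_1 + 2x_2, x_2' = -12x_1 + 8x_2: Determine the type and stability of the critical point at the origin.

unstable node

A = [[-2,2],[-12,8]]; det(A-λI) = λ^2 - 6λ + 8.
λ = 4, 2: both positive.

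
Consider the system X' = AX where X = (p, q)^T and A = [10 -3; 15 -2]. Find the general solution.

Coefficient matrix A = [[10, -3], [15, -2]].
Characteristic polynomial det(A - λI) = λ^2 - 8λ + 25 = 0.
Eigenvalues λ = 4 ± 3i (complex conjugate pair).
For λ=4+3i: an eigenvector is (0,-1) - i(1,2) = (0 - i, -1 - 2i).
A real fundamental pair from Re and Im of e^((4+3i)t)v: X_1 = e^(4t)(cos(3t)·(0,-1) + sin(3t)·(1,2)), X_2 = e^(4t)(sin(3t)·(0,-1) - cos(3t)·(1,2)).
General solution: C_1X_1 + C_2X_2.

p(t) = C_1e^(4t)sin(3t) - C_2e^(4t)cos(3t), q(t) = 2C_1e^(4t)sin(3t) - C_1e^(4t)cos(3t) - C_2e^(4t)sin(3t) - 2C_2e^(4t)cos(3t)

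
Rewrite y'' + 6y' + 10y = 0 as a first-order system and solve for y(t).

y(t) = C_1e^(-3t)cos(t) + C_2e^(-3t)sin(t)

Let x_1 = y, x_2 = y'. Then x_1' = x_2 and x_2' = -10x_1 - 6x_2.
A = [[0,1],[-10,-6]]; det(A-λI) = λ^2 + 6λ + 10.
Eigenvalues λ = -3 ± i.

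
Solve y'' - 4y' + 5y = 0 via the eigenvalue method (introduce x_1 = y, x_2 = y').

y(t) = K_1e^(2t)cos(t) + K_2e^(2t)sin(t)

Let x_1 = y, x_2 = y'. Then x_1' = x_2 and x_2' = -5x_1 + 4x_2.
A = [[0,1],[-5,4]]; det(A-λI) = λ^2 - 4λ + 5.
Eigenvalues λ = 2 ± i.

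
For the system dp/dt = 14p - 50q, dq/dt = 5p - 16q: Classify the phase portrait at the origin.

stable spiral

A = [[14,-50],[5,-16]]; det(A-λI) = λ^2 + 2λ + 26.
λ = -1 ± 5i: negative real part.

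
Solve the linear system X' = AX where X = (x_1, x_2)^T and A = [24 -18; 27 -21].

Coefficient matrix A = [[24, -18], [27, -21]].
Characteristic polynomial det(A - λI) = λ^2 - 3λ - 18 = 0.
Eigenvalues λ = 6, -3.
For λ=6: (A-λI) row 1 is [18, -18], so an eigenvector is (-1, -1).
For λ=-3: (A-λI) row 1 is [27, -18], so an eigenvector is (2, 3).
General solution: K_1e^(6t)(-1,-1) + K_2e^(-3t)(2,3).

x_1(t) = -K_1e^(6t) + 2K_2e^(-3t), x_2(t) = -K_1e^(6t) + 3K_2e^(-3t)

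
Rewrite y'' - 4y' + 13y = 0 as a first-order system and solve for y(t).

y(t) = K_1e^(2t)cos(3t) + K_2e^(2t)sin(3t)

Let x_1 = y, x_2 = y'. Then x_1' = x_2 and x_2' = -13x_1 + 4x_2.
A = [[0,1],[-13,4]]; det(A-λI) = λ^2 - 4λ + 13.
Eigenvalues λ = 2 ± 3i.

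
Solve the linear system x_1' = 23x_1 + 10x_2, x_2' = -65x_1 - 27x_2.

x_1(t) = K_1e^(-2t)sin(5t) - K_1e^(-2t)cos(5t) - K_2e^(-2t)sin(5t) - K_2e^(-2t)cos(5t), x_2(t) = -2K_1e^(-2t)sin(5t) + 3K_1e^(-2t)cos(5t) + 3K_2e^(-2t)sin(5t) + 2K_2e^(-2t)cos(5t)

Coefficient matrix A = [[23, 10], [-65, -27]].
Characteristic polynomial det(A - λI) = λ^2 + 4λ + 29 = 0.
Eigenvalues λ = -2 ± 5i (complex conjugate pair).
For λ=-2+5i: an eigenvector is (-1,3) - i(1,-2) = (-1 - i, 3 + 2i).
A real fundamental pair from Re and Im of e^((-2+5i)t)v: X_1 = e^(-2t)(cos(5t)·(-1,3) + sin(5t)·(1,-2)), X_2 = e^(-2t)(sin(5t)·(-1,3) - cos(5t)·(1,-2)).
General solution: K_1X_1 + K_2X_2.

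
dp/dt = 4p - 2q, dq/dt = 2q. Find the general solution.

p(t) = K_1e^(2t) - K_2e^(4t), q(t) = K_1e^(2t)

Coefficient matrix A = [[4, -2], [0, 2]].
Characteristic polynomial det(A - λI) = λ^2 - 6λ + 8 = 0.
Eigenvalues λ = 2, 4.
For λ=2: (A-λI) row 1 is [2, -2], so an eigenvector is (1, 1).
For λ=4: (A-λI) row 1 is [0, -2], so an eigenvector is (-1, 0).
General solution: K_1e^(2t)(1,1) + K_2e^(4t)(-1,0).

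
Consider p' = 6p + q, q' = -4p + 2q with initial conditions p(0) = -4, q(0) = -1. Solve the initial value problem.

Coefficient matrix A = [[6, 1], [-4, 2]].
Characteristic polynomial det(A - λI) = λ^2 - 8λ + 16 = 0.
Single eigenvalue λ = 4 with algebraic multiplicity 2.
Eigenvector v = (-1,2); generalized eigenvector w with (A-λI)w=v is (-1,1).
General solution: e^(4t)[K_1·v + K_2·(t·v + w)].
Applying p(0)=-4, q(0)=-1 gives K_1=-5, K_2=9.

p(t) = -9te^(4t) - 4e^(4t), q(t) = 18te^(4t) - e^(4t)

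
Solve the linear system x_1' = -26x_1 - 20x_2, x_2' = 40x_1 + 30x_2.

x_1(t) = K_1e^(2t)sin(4t) + 2K_1e^(2t)cos(4t) + 2K_2e^(2t)sin(4t) - K_2e^(2t)cos(4t), x_2(t) = -K_1e^(2t)sin(4t) - 3K_1e^(2t)cos(4t) - 3K_2e^(2t)sin(4t) + K_2e^(2t)cos(4t)

Coefficient matrix A = [[-26, -20], [40, 30]].
Characteristic polynomial det(A - λI) = λ^2 - 4λ + 20 = 0.
Eigenvalues λ = 2 ± 4i (complex conjugate pair).
For λ=2+4i: an eigenvector is (2,-3) - i(1,-1) = (2 - i, -3 + i).
A real fundamental pair from Re and Im of e^((2+4i)t)v: X_1 = e^(2t)(cos(4t)·(2,-3) + sin(4t)·(1,-1)), X_2 = e^(2t)(sin(4t)·(2,-3) - cos(4t)·(1,-1)).
General solution: K_1X_1 + K_2X_2.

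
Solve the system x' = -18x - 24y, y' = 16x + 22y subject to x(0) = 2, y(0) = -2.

x(t) = 2e^(6t), y(t) = -2e^(6t)

Coefficient matrix A = [[-18, -24], [16, 22]].
Characteristic polynomial det(A - λI) = λ^2 - 4λ - 12 = 0.
Eigenvalues λ = -2, 6.
For λ=-2: (A-λI) row 1 is [-16, -24], so an eigenvector is (-3, 2).
For λ=6: (A-λI) row 1 is [-24, -24], so an eigenvector is (-1, 1).
General solution: K_1e^(-2t)(-3,2) + K_2e^(6t)(-1,1).
Applying x(0)=2, y(0)=-2 gives K_1=0, K_2=-2.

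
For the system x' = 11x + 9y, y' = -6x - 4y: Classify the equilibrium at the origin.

A = [[11,9],[-6,-4]]; det(A-λI) = λ^2 - 7λ + 10.
λ = 2, 5: both positive.

unstable node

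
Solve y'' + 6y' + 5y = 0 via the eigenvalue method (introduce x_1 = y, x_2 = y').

y(t) = c_1e^(-5t) + c_2e^(-t)

Let x_1 = y, x_2 = y'. Then x_1' = x_2 and x_2' = -5x_1 - 6x_2.
A = [[0,1],[-5,-6]]; det(A-λI) = λ^2 + 6λ + 5.
Eigenvalues λ = -5, -1 with eigenvectors (1,-5), (1,-1).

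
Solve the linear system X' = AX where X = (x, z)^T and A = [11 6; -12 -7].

x(t) = c_1e^(-t) - c_2e^(5t), z(t) = -2c_1e^(-t) + c_2e^(5t)

Coefficient matrix A = [[11, 6], [-12, -7]].
Characteristic polynomial det(A - λI) = λ^2 - 4λ - 5 = 0.
Eigenvalues λ = -1, 5.
For λ=-1: (A-λI) row 1 is [12, 6], so an eigenvector is (1, -2).
For λ=5: (A-λI) row 1 is [6, 6], so an eigenvector is (-1, 1).
General solution: c_1e^(-t)(1,-2) + c_2e^(5t)(-1,1).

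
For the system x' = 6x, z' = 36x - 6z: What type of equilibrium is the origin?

A = [[6,0],[36,-6]]; det(A-λI) = λ^2 - 36.
λ = 6, -6: opposite signs.

saddle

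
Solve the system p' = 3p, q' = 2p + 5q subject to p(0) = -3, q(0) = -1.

p(t) = -3e^(3t), q(t) = -4e^(5t) + 3e^(3t)

Coefficient matrix A = [[3, 0], [2, 5]].
Characteristic polynomial det(A - λI) = λ^2 - 8λ + 15 = 0.
Eigenvalues λ = 5, 3.
For λ=5: (A-λI) row 1 is [-2, 0], so an eigenvector is (0, 1).
For λ=3: (A-λI) row 2 is [2, 2], so an eigenvector is (1, -1).
General solution: C_1e^(5t)(0,1) + C_2e^(3t)(1,-1).
Applying p(0)=-3, q(0)=-1 gives C_1=-4, C_2=-3.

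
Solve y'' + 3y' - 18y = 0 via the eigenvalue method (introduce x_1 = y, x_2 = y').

y(t) = C_1e^(3t) + C_2e^(-6t)

Let x_1 = y, x_2 = y'. Then x_1' = x_2 and x_2' = 18x_1 - 3x_2.
A = [[0,1],[18,-3]]; det(A-λI) = λ^2 + 3λ - 18.
Eigenvalues λ = 3, -6 with eigenvectors (1,3), (1,-6).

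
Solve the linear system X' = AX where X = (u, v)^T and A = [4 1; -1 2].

Coefficient matrix A = [[4, 1], [-1, 2]].
Characteristic polynomial det(A - λI) = λ^2 - 6λ + 9 = 0.
Single eigenvalue λ = 3 with algebraic multiplicity 2.
Eigenvector v = (1,-1); generalized eigenvector w with (A-λI)w=v is (0,1).
General solution: e^(3t)[C_1·v + C_2·(t·v + w)].

u(t) = C_1e^(3t) + C_2te^(3t), v(t) = -C_1e^(3t) - C_2te^(3t) + C_2e^(3t)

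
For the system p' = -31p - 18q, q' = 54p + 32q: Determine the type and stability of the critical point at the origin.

A = [[-31,-18],[54,32]]; det(A-λI) = λ^2 - λ - 20.
λ = -4, 5: opposite signs.

saddle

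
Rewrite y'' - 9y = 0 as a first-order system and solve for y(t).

Let x_1 = y, x_2 = y'. Then x_1' = x_2 and x_2' = 9x_1.
A = [[0,1],[9,0]]; det(A-λI) = λ^2 - 9.
Eigenvalues λ = 3, -3 with eigenvectors (1,3), (1,-3).

y(t) = K_1e^(3t) + K_2e^(-3t)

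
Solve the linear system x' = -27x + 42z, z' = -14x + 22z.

x(t) = 2C_1e^(-6t) - 3C_2e^(t), z(t) = C_1e^(-6t) - 2C_2e^(t)

Coefficient matrix A = [[-27, 42], [-14, 22]].
Characteristic polynomial det(A - λI) = λ^2 + 5λ - 6 = 0.
Eigenvalues λ = -6, 1.
For λ=-6: (A-λI) row 1 is [-21, 42], so an eigenvector is (2, 1).
For λ=1: (A-λI) row 1 is [-28, 42], so an eigenvector is (-3, -2).
General solution: C_1e^(-6t)(2,1) + C_2e^(t)(-3,-2).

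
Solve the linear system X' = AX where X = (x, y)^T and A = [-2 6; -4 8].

x(t) = -K_1e^(4t) + 3K_2e^(2t), y(t) = -K_1e^(4t) + 2K_2e^(2t)

Coefficient matrix A = [[-2, 6], [-4, 8]].
Characteristic polynomial det(A - λI) = λ^2 - 6λ + 8 = 0.
Eigenvalues λ = 4, 2.
For λ=4: (A-λI) row 1 is [-6, 6], so an eigenvector is (-1, -1).
For λ=2: (A-λI) row 1 is [-4, 6], so an eigenvector is (3, 2).
General solution: K_1e^(4t)(-1,-1) + K_2e^(2t)(3,2).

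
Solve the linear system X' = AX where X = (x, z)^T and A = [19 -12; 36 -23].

x(t) = -K_1e^(-5t) + 2K_2e^(t), z(t) = -2K_1e^(-5t) + 3K_2e^(t)

Coefficient matrix A = [[19, -12], [36, -23]].
Characteristic polynomial det(A - λI) = λ^2 + 4λ - 5 = 0.
Eigenvalues λ = -5, 1.
For λ=-5: (A-λI) row 1 is [24, -12], so an eigenvector is (-1, -2).
For λ=1: (A-λI) row 1 is [18, -12], so an eigenvector is (2, 3).
General solution: K_1e^(-5t)(-1,-2) + K_2e^(t)(2,3).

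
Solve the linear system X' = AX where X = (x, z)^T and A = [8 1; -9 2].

x(t) = -C_1e^(5t) - C_2te^(5t) - C_2e^(5t), z(t) = 3C_1e^(5t) + 3C_2te^(5t) + 2C_2e^(5t)

Coefficient matrix A = [[8, 1], [-9, 2]].
Characteristic polynomial det(A - λI) = λ^2 - 10λ + 25 = 0.
Single eigenvalue λ = 5 with algebraic multiplicity 2.
Eigenvector v = (-1,3); generalized eigenvector w with (A-λI)w=v is (-1,2).
General solution: e^(5t)[C_1·v + C_2·(t·v + w)].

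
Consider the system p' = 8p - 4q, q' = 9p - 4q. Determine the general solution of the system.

Coefficient matrix A = [[8, -4], [9, -4]].
Characteristic polynomial det(A - λI) = λ^2 - 4λ + 4 = 0.
Single eigenvalue λ = 2 with algebraic multiplicity 2.
Eigenvector v = (2,3); generalized eigenvector w with (A-λI)w=v is (1,1).
General solution: e^(2t)[K_1·v + K_2·(t·v + w)].

p(t) = 2K_1e^(2t) + 2K_2te^(2t) + K_2e^(2t), q(t) = 3K_1e^(2t) + 3K_2te^(2t) + K_2e^(2t)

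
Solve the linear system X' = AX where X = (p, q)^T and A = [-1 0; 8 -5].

Coefficient matrix A = [[-1, 0], [8, -5]].
Characteristic polynomial det(A - λI) = λ^2 + 6λ + 5 = 0.
Eigenvalues λ = -5, -1.
For λ=-5: (A-λI) row 1 is [4, 0], so an eigenvector is (0, -1).
For λ=-1: (A-λI) row 2 is [8, -4], so an eigenvector is (1, 2).
General solution: K_1e^(-5t)(0,-1) + K_2e^(-t)(1,2).

p(t) = K_2e^(-t), q(t) = -K_1e^(-5t) + 2K_2e^(-t)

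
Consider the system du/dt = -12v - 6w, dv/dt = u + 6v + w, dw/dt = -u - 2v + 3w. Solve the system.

u(t) = -3C_1e^(2t) + 2C_3e^(3t), v(t) = C_1e^(2t) - C_2e^(4t) - C_3e^(3t), w(t) = -C_1e^(2t) + 2C_2e^(4t) + C_3e^(3t)

Coefficient matrix A = [[0, -12, -6], [1, 6, 1], [-1, -2, 3]].
det(A - λI) = 0 gives eigenvalues λ = 2, 4, 3.
For λ=2: eigenvector (-3,1,-1).
For λ=4: eigenvector (0,-1,2).
For λ=3: eigenvector (2,-1,1).
General solution: C_1e^(2t)(-3,1,-1) + C_2e^(4t)(0,-1,2) + C_3e^(3t)(2,-1,1).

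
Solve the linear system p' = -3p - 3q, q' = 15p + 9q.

p(t) = C_1e^(3t)sin(3t) - C_2e^(3t)cos(3t), q(t) = -2C_1e^(3t)sin(3t) - C_1e^(3t)cos(3t) - C_2e^(3t)sin(3t) + 2C_2e^(3t)cos(3t)

Coefficient matrix A = [[-3, -3], [15, 9]].
Characteristic polynomial det(A - λI) = λ^2 - 6λ + 18 = 0.
Eigenvalues λ = 3 ± 3i (complex conjugate pair).
For λ=3+3i: an eigenvector is (0,-1) - i(1,-2) = (0 - i, -1 + 2i).
A real fundamental pair from Re and Im of e^((3+3i)t)v: X_1 = e^(3t)(cos(3t)·(0,-1) + sin(3t)·(1,-2)), X_2 = e^(3t)(sin(3t)·(0,-1) - cos(3t)·(1,-2)).
General solution: C_1X_1 + C_2X_2.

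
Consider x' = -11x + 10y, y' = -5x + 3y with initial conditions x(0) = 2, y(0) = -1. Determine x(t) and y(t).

Coefficient matrix A = [[-11, 10], [-5, 3]].
Characteristic polynomial det(A - λI) = λ^2 + 8λ + 17 = 0.
Eigenvalues λ = -4 ± i (complex conjugate pair).
For λ=-4+i: an eigenvector is (-1,-1) - i(-3,-2) = (-1 + 3i, -1 + 2i).
A real fundamental pair from Re and Im of e^((-4+i)t)v: X_1 = e^(-4t)(cos(t)·(-1,-1) + sin(t)·(-3,-2)), X_2 = e^(-4t)(sin(t)·(-1,-1) - cos(t)·(-3,-2)).
General solution: K_1X_1 + K_2X_2.
Applying x(0)=2, y(0)=-1 gives K_1=7, K_2=3.

x(t) = -24e^(-4t)sin(t) + 2e^(-4t)cos(t), y(t) = -17e^(-4t)sin(t) - e^(-4t)cos(t)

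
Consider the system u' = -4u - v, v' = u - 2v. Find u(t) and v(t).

Coefficient matrix A = [[-4, -1], [1, -2]].
Characteristic polynomial det(A - λI) = λ^2 + 6λ + 9 = 0.
Single eigenvalue λ = -3 with algebraic multiplicity 2.
Eigenvector v = (1,-1); generalized eigenvector w with (A-λI)w=v is (-2,1).
General solution: e^(-3t)[K_1·v + K_2·(t·v + w)].

u(t) = K_1e^(-3t) + K_2te^(-3t) - 2K_2e^(-3t), v(t) = -K_1e^(-3t) - K_2te^(-3t) + K_2e^(-3t)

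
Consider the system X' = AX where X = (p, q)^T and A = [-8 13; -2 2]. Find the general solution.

Coefficient matrix A = [[-8, 13], [-2, 2]].
Characteristic polynomial det(A - λI) = λ^2 + 6λ + 10 = 0.
Eigenvalues λ = -3 ± i (complex conjugate pair).
For λ=-3+i: an eigenvector is (3,1) - i(-2,-1) = (3 + 2i, 1 + i).
A real fundamental pair from Re and Im of e^((-3+i)t)v: X_1 = e^(-3t)(cos(t)·(3,1) + sin(t)·(-2,-1)), X_2 = e^(-3t)(sin(t)·(3,1) - cos(t)·(-2,-1)).
General solution: C_1X_1 + C_2X_2.

p(t) = -2C_1e^(-3t)sin(t) + 3C_1e^(-3t)cos(t) + 3C_2e^(-3t)sin(t) + 2C_2e^(-3t)cos(t), q(t) = -C_1e^(-3t)sin(t) + C_1e^(-3t)cos(t) + C_2e^(-3t)sin(t) + C_2e^(-3t)cos(t)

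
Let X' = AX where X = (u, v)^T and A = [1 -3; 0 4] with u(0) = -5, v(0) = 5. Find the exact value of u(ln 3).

A = [[1,-3],[0,4]]; eigenvalues λ = 1, 4.
Eigenvectors: (-1,0) for λ=1, (-1,1) for λ=4.
From the initial condition, c_1 = 0, c_2 = 5.
u(ln 3) = (0)(3^1)(-1) + (5)(3^4)(-1) = -405.

-405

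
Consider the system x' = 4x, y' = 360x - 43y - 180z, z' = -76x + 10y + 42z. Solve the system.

x(t) = K_1e^(4t), y(t) = -4K_2e^(2t) + 9K_3e^(-3t), z(t) = 2K_1e^(4t) + K_2e^(2t) - 2K_3e^(-3t)

Coefficient matrix A = [[4, 0, 0], [360, -43, -180], [-76, 10, 42]].
det(A - λI) = 0 gives eigenvalues λ = 4, 2, -3.
For λ=4: eigenvector (1,0,2).
For λ=2: eigenvector (0,-4,1).
For λ=-3: eigenvector (0,9,-2).
General solution: K_1e^(4t)(1,0,2) + K_2e^(2t)(0,-4,1) + K_3e^(-3t)(0,9,-2).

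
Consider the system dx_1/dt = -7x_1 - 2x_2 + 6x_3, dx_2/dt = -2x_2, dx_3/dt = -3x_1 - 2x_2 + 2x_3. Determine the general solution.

Coefficient matrix A = [[-7, -2, 6], [0, -2, 0], [-3, -2, 2]].
det(A - λI) = 0 gives eigenvalues λ = -4, -2, -1.
For λ=-4: eigenvector (-2,0,-1).
For λ=-2: eigenvector (2,1,2).
For λ=-1: eigenvector (1,0,1).
General solution: K_1e^(-4t)(-2,0,-1) + K_2e^(-2t)(2,1,2) + K_3e^(-t)(1,0,1).

x_1(t) = -2K_1e^(-4t) + 2K_2e^(-2t) + K_3e^(-t), x_2(t) = K_2e^(-2t), x_3(t) = -K_1e^(-4t) + 2K_2e^(-2t) + K_3e^(-t)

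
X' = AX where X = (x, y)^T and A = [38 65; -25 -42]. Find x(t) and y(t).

x(t) = 3C_1e^(-2t)sin(5t) + 2C_1e^(-2t)cos(5t) + 2C_2e^(-2t)sin(5t) - 3C_2e^(-2t)cos(5t), y(t) = -2C_1e^(-2t)sin(5t) - C_1e^(-2t)cos(5t) - C_2e^(-2t)sin(5t) + 2C_2e^(-2t)cos(5t)

Coefficient matrix A = [[38, 65], [-25, -42]].
Characteristic polynomial det(A - λI) = λ^2 + 4λ + 29 = 0.
Eigenvalues λ = -2 ± 5i (complex conjugate pair).
For λ=-2+5i: an eigenvector is (2,-1) - i(3,-2) = (2 - 3i, -1 + 2i).
A real fundamental pair from Re and Im of e^((-2+5i)t)v: X_1 = e^(-2t)(cos(5t)·(2,-1) + sin(5t)·(3,-2)), X_2 = e^(-2t)(sin(5t)·(2,-1) - cos(5t)·(3,-2)).
General solution: C_1X_1 + C_2X_2.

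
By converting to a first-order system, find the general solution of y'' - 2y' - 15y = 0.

y(t) = c_1e^(5t) + c_2e^(-3t)

Let x_1 = y, x_2 = y'. Then x_1' = x_2 and x_2' = 15x_1 + 2x_2.
A = [[0,1],[15,2]]; det(A-λI) = λ^2 - 2λ - 15.
Eigenvalues λ = 5, -3 with eigenvectors (1,5), (1,-3).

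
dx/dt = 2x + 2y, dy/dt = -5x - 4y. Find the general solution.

Coefficient matrix A = [[2, 2], [-5, -4]].
Characteristic polynomial det(A - λI) = λ^2 + 2λ + 2 = 0.
Eigenvalues λ = -1 ± i (complex conjugate pair).
For λ=-1+i: an eigenvector is (-1,2) - i(1,-1) = (-1 - i, 2 + i).
A real fundamental pair from Re and Im of e^((-1+i)t)v: X_1 = e^(-t)(cos(t)·(-1,2) + sin(t)·(1,-1)), X_2 = e^(-t)(sin(t)·(-1,2) - cos(t)·(1,-1)).
General solution: K_1X_1 + K_2X_2.

x(t) = K_1e^(-t)sin(t) - K_1e^(-t)cos(t) - K_2e^(-t)sin(t) - K_2e^(-t)cos(t), y(t) = -K_1e^(-t)sin(t) + 2K_1e^(-t)cos(t) + 2K_2e^(-t)sin(t) + K_2e^(-t)cos(t)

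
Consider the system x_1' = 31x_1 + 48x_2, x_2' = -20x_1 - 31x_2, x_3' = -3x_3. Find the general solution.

Coefficient matrix A = [[31, 48, 0], [-20, -31, 0], [0, 0, -3]].
det(A - λI) = 0 gives eigenvalues λ = -1, 1, -3.
For λ=-1: eigenvector (-3,2,0).
For λ=1: eigenvector (-8,5,0).
For λ=-3: eigenvector (0,0,1).
General solution: K_1e^(-t)(-3,2,0) + K_2e^(t)(-8,5,0) + K_3e^(-3t)(0,0,1).

x_1(t) = -3K_1e^(-t) - 8K_2e^(t), x_2(t) = 2K_1e^(-t) + 5K_2e^(t), x_3(t) = K_3e^(-3t)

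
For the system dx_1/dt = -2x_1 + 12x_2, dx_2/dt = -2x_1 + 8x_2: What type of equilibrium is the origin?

A = [[-2,12],[-2,8]]; det(A-λI) = λ^2 - 6λ + 8.
λ = 4, 2: both positive.

unstable node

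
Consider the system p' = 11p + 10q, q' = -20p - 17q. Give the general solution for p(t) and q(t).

Coefficient matrix A = [[11, 10], [-20, -17]].
Characteristic polynomial det(A - λI) = λ^2 + 6λ + 13 = 0.
Eigenvalues λ = -3 ± 2i (complex conjugate pair).
For λ=-3+2i: an eigenvector is (1,-1) - i(2,-3) = (1 - 2i, -1 + 3i).
A real fundamental pair from Re and Im of e^((-3+2i)t)v: X_1 = e^(-3t)(cos(2t)·(1,-1) + sin(2t)·(2,-3)), X_2 = e^(-3t)(sin(2t)·(1,-1) - cos(2t)·(2,-3)).
General solution: K_1X_1 + K_2X_2.

p(t) = 2K_1e^(-3t)sin(2t) + K_1e^(-3t)cos(2t) + K_2e^(-3t)sin(2t) - 2K_2e^(-3t)cos(2t), q(t) = -3K_1e^(-3t)sin(2t) - K_1e^(-3t)cos(2t) - K_2e^(-3t)sin(2t) + 3K_2e^(-3t)cos(2t)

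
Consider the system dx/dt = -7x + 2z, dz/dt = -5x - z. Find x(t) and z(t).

Coefficient matrix A = [[-7, 2], [-5, -1]].
Characteristic polynomial det(A - λI) = λ^2 + 8λ + 17 = 0.
Eigenvalues λ = -4 ± i (complex conjugate pair).
For λ=-4+i: an eigenvector is (1,2) - i(1,1) = (1 - i, 2 - i).
A real fundamental pair from Re and Im of e^((-4+i)t)v: X_1 = e^(-4t)(cos(t)·(1,2) + sin(t)·(1,1)), X_2 = e^(-4t)(sin(t)·(1,2) - cos(t)·(1,1)).
General solution: c_1X_1 + c_2X_2.

x(t) = c_1e^(-4t)sin(t) + c_1e^(-4t)cos(t) + c_2e^(-4t)sin(t) - c_2e^(-4t)cos(t), z(t) = c_1e^(-4t)sin(t) + 2c_1e^(-4t)cos(t) + 2c_2e^(-4t)sin(t) - c_2e^(-4t)cos(t)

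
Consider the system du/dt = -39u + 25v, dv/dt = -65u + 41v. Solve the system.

u(t) = 2C_1e^(t)sin(5t) + C_1e^(t)cos(5t) + C_2e^(t)sin(5t) - 2C_2e^(t)cos(5t), v(t) = 3C_1e^(t)sin(5t) + 2C_1e^(t)cos(5t) + 2C_2e^(t)sin(5t) - 3C_2e^(t)cos(5t)

Coefficient matrix A = [[-39, 25], [-65, 41]].
Characteristic polynomial det(A - λI) = λ^2 - 2λ + 26 = 0.
Eigenvalues λ = 1 ± 5i (complex conjugate pair).
For λ=1+5i: an eigenvector is (1,2) - i(2,3) = (1 - 2i, 2 - 3i).
A real fundamental pair from Re and Im of e^((1+5i)t)v: X_1 = e^(t)(cos(5t)·(1,2) + sin(5t)·(2,3)), X_2 = e^(t)(sin(5t)·(1,2) - cos(5t)·(2,3)).
General solution: C_1X_1 + C_2X_2.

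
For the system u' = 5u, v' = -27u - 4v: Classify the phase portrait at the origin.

A = [[5,0],[-27,-4]]; det(A-λI) = λ^2 - λ - 20.
λ = -4, 5: opposite signs.

saddle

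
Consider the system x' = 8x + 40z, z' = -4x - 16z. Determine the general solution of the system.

x(t) = -3C_1e^(-4t)sin(4t) - C_1e^(-4t)cos(4t) - C_2e^(-4t)sin(4t) + 3C_2e^(-4t)cos(4t), z(t) = C_1e^(-4t)sin(4t) - C_2e^(-4t)cos(4t)

Coefficient matrix A = [[8, 40], [-4, -16]].
Characteristic polynomial det(A - λI) = λ^2 + 8λ + 32 = 0.
Eigenvalues λ = -4 ± 4i (complex conjugate pair).
For λ=-4+4i: an eigenvector is (-1,0) - i(-3,1) = (-1 + 3i, 0 - i).
A real fundamental pair from Re and Im of e^((-4+4i)t)v: X_1 = e^(-4t)(cos(4t)·(-1,0) + sin(4t)·(-3,1)), X_2 = e^(-4t)(sin(4t)·(-1,0) - cos(4t)·(-3,1)).
General solution: C_1X_1 + C_2X_2.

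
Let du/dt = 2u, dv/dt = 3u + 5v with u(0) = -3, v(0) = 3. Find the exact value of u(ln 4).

-48

A = [[2,0],[3,5]]; eigenvalues λ = 2, 5.
Eigenvectors: (-1,1) for λ=2, (0,-1) for λ=5.
From the initial condition, c_1 = 3, c_2 = 0.
u(ln 4) = (3)(4^2)(-1) + (0)(4^5)(0) = -48.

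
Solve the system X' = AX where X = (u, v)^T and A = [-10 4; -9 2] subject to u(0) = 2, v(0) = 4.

Coefficient matrix A = [[-10, 4], [-9, 2]].
Characteristic polynomial det(A - λI) = λ^2 + 8λ + 16 = 0.
Single eigenvalue λ = -4 with algebraic multiplicity 2.
Eigenvector v = (2,3); generalized eigenvector w with (A-λI)w=v is (1,2).
General solution: e^(-4t)[c_1·v + c_2·(t·v + w)].
Applying u(0)=2, v(0)=4 gives c_1=0, c_2=2.

u(t) = 4te^(-4t) + 2e^(-4t), v(t) = 6te^(-4t) + 4e^(-4t)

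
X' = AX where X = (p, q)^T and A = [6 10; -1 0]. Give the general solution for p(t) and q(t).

p(t) = -K_1e^(3t)sin(t) + 3K_1e^(3t)cos(t) + 3K_2e^(3t)sin(t) + K_2e^(3t)cos(t), q(t) = -K_1e^(3t)cos(t) - K_2e^(3t)sin(t)

Coefficient matrix A = [[6, 10], [-1, 0]].
Characteristic polynomial det(A - λI) = λ^2 - 6λ + 10 = 0.
Eigenvalues λ = 3 ± i (complex conjugate pair).
For λ=3+i: an eigenvector is (3,-1) - i(-1,0) = (3 + i, -1).
A real fundamental pair from Re and Im of e^((3+i)t)v: X_1 = e^(3t)(cos(t)·(3,-1) + sin(t)·(-1,0)), X_2 = e^(3t)(sin(t)·(3,-1) - cos(t)·(-1,0)).
General solution: K_1X_1 + K_2X_2.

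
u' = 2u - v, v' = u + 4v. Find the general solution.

u(t) = K_1e^(3t) + K_2te^(3t) - 2K_2e^(3t), v(t) = -K_1e^(3t) - K_2te^(3t) + K_2e^(3t)

Coefficient matrix A = [[2, -1], [1, 4]].
Characteristic polynomial det(A - λI) = λ^2 - 6λ + 9 = 0.
Single eigenvalue λ = 3 with algebraic multiplicity 2.
Eigenvector v = (1,-1); generalized eigenvector w with (A-λI)w=v is (-2,1).
General solution: e^(3t)[K_1·v + K_2·(t·v + w)].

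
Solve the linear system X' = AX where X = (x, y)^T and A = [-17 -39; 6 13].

x(t) = 2C_1e^(-2t)sin(3t) - 3C_1e^(-2t)cos(3t) - 3C_2e^(-2t)sin(3t) - 2C_2e^(-2t)cos(3t), y(t) = -C_1e^(-2t)sin(3t) + C_1e^(-2t)cos(3t) + C_2e^(-2t)sin(3t) + C_2e^(-2t)cos(3t)

Coefficient matrix A = [[-17, -39], [6, 13]].
Characteristic polynomial det(A - λI) = λ^2 + 4λ + 13 = 0.
Eigenvalues λ = -2 ± 3i (complex conjugate pair).
For λ=-2+3i: an eigenvector is (-3,1) - i(2,-1) = (-3 - 2i, 1 + i).
A real fundamental pair from Re and Im of e^((-2+3i)t)v: X_1 = e^(-2t)(cos(3t)·(-3,1) + sin(3t)·(2,-1)), X_2 = e^(-2t)(sin(3t)·(-3,1) - cos(3t)·(2,-1)).
General solution: C_1X_1 + C_2X_2.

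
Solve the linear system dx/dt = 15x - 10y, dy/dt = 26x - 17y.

x(t) = K_1e^(-t)sin(2t) + 2K_1e^(-t)cos(2t) + 2K_2e^(-t)sin(2t) - K_2e^(-t)cos(2t), y(t) = 2K_1e^(-t)sin(2t) + 3K_1e^(-t)cos(2t) + 3K_2e^(-t)sin(2t) - 2K_2e^(-t)cos(2t)

Coefficient matrix A = [[15, -10], [26, -17]].
Characteristic polynomial det(A - λI) = λ^2 + 2λ + 5 = 0.
Eigenvalues λ = -1 ± 2i (complex conjugate pair).
For λ=-1+2i: an eigenvector is (2,3) - i(1,2) = (2 - i, 3 - 2i).
A real fundamental pair from Re and Im of e^((-1+2i)t)v: X_1 = e^(-t)(cos(2t)·(2,3) + sin(2t)·(1,2)), X_2 = e^(-t)(sin(2t)·(2,3) - cos(2t)·(1,2)).
General solution: K_1X_1 + K_2X_2.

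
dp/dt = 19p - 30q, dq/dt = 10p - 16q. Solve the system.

Coefficient matrix A = [[19, -30], [10, -16]].
Characteristic polynomial det(A - λI) = λ^2 - 3λ - 4 = 0.
Eigenvalues λ = 4, -1.
For λ=4: (A-λI) row 1 is [15, -30], so an eigenvector is (-2, -1).
For λ=-1: (A-λI) row 1 is [20, -30], so an eigenvector is (-3, -2).
General solution: C_1e^(4t)(-2,-1) + C_2e^(-t)(-3,-2).

p(t) = -2C_1e^(4t) - 3C_2e^(-t), q(t) = -C_1e^(4t) - 2C_2e^(-t)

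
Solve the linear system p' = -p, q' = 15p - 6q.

p(t) = -C_2e^(-t), q(t) = -C_1e^(-6t) - 3C_2e^(-t)

Coefficient matrix A = [[-1, 0], [15, -6]].
Characteristic polynomial det(A - λI) = λ^2 + 7λ + 6 = 0.
Eigenvalues λ = -6, -1.
For λ=-6: (A-λI) row 1 is [5, 0], so an eigenvector is (0, -1).
For λ=-1: (A-λI) row 2 is [15, -5], so an eigenvector is (-1, -3).
General solution: C_1e^(-6t)(0,-1) + C_2e^(-t)(-1,-3).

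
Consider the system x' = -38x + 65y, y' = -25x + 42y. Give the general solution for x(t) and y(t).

x(t) = 3C_1e^(2t)sin(5t) - 2C_1e^(2t)cos(5t) - 2C_2e^(2t)sin(5t) - 3C_2e^(2t)cos(5t), y(t) = 2C_1e^(2t)sin(5t) - C_1e^(2t)cos(5t) - C_2e^(2t)sin(5t) - 2C_2e^(2t)cos(5t)

Coefficient matrix A = [[-38, 65], [-25, 42]].
Characteristic polynomial det(A - λI) = λ^2 - 4λ + 29 = 0.
Eigenvalues λ = 2 ± 5i (complex conjugate pair).
For λ=2+5i: an eigenvector is (-2,-1) - i(3,2) = (-2 - 3i, -1 - 2i).
A real fundamental pair from Re and Im of e^((2+5i)t)v: X_1 = e^(2t)(cos(5t)·(-2,-1) + sin(5t)·(3,2)), X_2 = e^(2t)(sin(5t)·(-2,-1) - cos(5t)·(3,2)).
General solution: C_1X_1 + C_2X_2.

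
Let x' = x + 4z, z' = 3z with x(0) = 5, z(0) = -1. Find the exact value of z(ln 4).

A = [[1,4],[0,3]]; eigenvalues λ = 1, 3.
Eigenvectors: (1,0) for λ=1, (2,1) for λ=3.
From the initial condition, c_1 = 7, c_2 = -1.
z(ln 4) = (7)(4^1)(0) + (-1)(4^3)(1) = -64.

-64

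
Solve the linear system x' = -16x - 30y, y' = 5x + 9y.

Coefficient matrix A = [[-16, -30], [5, 9]].
Characteristic polynomial det(A - λI) = λ^2 + 7λ + 6 = 0.
Eigenvalues λ = -6, -1.
For λ=-6: (A-λI) row 1 is [-10, -30], so an eigenvector is (3, -1).
For λ=-1: (A-λI) row 1 is [-15, -30], so an eigenvector is (-2, 1).
General solution: C_1e^(-6t)(3,-1) + C_2e^(-t)(-2,1).

x(t) = 3C_1e^(-6t) - 2C_2e^(-t), y(t) = -C_1e^(-6t) + C_2e^(-t)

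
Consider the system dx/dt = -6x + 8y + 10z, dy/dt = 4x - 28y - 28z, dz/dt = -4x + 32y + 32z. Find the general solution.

Coefficient matrix A = [[-6, 8, 10], [4, -28, -28], [-4, 32, 32]].
det(A - λI) = 0 gives eigenvalues λ = 4, -2, -4.
For λ=4: eigenvector (2,-5,6).
For λ=-2: eigenvector (-1,2,-2).
For λ=-4: eigenvector (1,-1,1).
General solution: c_1e^(4t)(2,-5,6) + c_2e^(-2t)(-1,2,-2) + c_3e^(-4t)(1,-1,1).

x(t) = 2c_1e^(4t) - c_2e^(-2t) + c_3e^(-4t), y(t) = -5c_1e^(4t) + 2c_2e^(-2t) - c_3e^(-4t), z(t) = 6c_1e^(4t) - 2c_2e^(-2t) + c_3e^(-4t)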